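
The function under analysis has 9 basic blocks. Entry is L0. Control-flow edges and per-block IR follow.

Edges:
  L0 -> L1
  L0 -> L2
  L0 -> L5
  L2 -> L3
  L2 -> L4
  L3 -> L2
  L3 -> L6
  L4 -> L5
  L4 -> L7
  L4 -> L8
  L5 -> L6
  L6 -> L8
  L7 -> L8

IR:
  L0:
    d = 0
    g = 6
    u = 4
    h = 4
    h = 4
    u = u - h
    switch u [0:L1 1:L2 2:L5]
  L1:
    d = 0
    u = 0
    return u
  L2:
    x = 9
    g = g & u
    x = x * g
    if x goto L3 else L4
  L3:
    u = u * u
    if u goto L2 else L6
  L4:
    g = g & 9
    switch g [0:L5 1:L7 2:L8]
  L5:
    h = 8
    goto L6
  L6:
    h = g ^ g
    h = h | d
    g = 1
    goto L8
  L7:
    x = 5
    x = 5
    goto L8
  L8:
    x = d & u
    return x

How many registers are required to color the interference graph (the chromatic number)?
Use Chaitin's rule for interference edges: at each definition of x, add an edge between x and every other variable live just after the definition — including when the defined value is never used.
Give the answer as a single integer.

Per-block:
  L0: {d,g,h,u} / ∅
  L1: {d,u} / ∅
  L2: {g,x} / {g,u}
  L3: {u} / {u}
  L4: {g} / {g}
  L5: {h} / ∅
  L6: {g,h} / {d,g}
  L7: {x} / ∅
  L8: {x} / {d,u}

Live sets:
  L0 li=∅ lo={d,g,u}
  L1 li=∅ lo=∅
  L2 li={d,g,u} lo={d,g,u}
  L3 li={d,g,u} lo={d,g,u}
  L4 li={d,g,u} lo={d,g,u}
  L5 li={d,g,u} lo={d,g,u}
  L6 li={d,g,u} lo={d,u}
  L7 li={d,u} lo={d,u}
  L8 li={d,u} lo=∅

Interfere edges:
  d: {g,h,u,x}
  g: {d,h,u,x}
  h: {d,g,u}
  u: {d,g,h,x}
  x: {d,g,u}

Colouring:
  clique {d,g,h,u} ⇒ need ≥ 4
  4-colouring: c0={d}  c1={g}  c2={u}  c3={h,x}
  χ = 4

Answer: 4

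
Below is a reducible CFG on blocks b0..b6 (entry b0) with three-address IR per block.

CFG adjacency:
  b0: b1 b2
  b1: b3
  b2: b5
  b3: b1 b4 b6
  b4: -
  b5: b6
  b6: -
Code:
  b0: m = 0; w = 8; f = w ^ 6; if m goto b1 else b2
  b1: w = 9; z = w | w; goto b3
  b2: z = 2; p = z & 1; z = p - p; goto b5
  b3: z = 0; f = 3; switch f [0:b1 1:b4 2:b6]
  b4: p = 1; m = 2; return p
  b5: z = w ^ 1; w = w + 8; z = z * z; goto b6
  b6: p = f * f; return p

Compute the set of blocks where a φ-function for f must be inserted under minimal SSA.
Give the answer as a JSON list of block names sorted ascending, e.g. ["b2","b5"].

Answer: ["b1", "b6"]

Working:
idom tree: b1←b0 b2←b0 b3←b1 b4←b3 b5←b2 b6←b0
Dom∩ at merges:
  b1: preds {b0,b3}: {b0} ∩ {b0,b1,b3} = {b0}; idom=b0
  b6: preds {b3,b5}: {b0,b1,b3} ∩ {b0,b2,b5} = {b0}; idom=b0

DF derivation:
  join b1 pred b0: · stop@b0
  join b1 pred b3: b3→b1 stop@b0
  join b6 pred b3: b3→b1 stop@b0
  join b6 pred b5: b5→b2 stop@b0
  DF(b0)=∅
  DF(b1)={b1,b6}
  DF(b2)={b6}
  DF(b3)={b1,b6}
  DF(b4)=∅
  DF(b5)={b6}
  DF(b6)=∅

φ for f: defs {b0,b3}
  DF⁺ = {b1,b6}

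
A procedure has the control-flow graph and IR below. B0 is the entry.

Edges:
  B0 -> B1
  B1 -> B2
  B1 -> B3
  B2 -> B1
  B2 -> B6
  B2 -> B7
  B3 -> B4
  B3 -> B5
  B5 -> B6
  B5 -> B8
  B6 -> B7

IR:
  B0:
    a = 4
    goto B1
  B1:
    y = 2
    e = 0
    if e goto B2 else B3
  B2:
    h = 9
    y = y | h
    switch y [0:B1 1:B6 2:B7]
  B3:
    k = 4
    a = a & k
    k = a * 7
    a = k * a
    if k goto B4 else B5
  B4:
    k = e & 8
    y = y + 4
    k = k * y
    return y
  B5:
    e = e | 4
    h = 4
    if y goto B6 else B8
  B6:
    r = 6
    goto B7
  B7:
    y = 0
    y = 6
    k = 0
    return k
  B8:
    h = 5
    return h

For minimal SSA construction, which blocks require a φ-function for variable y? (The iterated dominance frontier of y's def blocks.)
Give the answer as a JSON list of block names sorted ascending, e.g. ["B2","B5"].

Answer: ["B1", "B6", "B7"]

Working:
idom tree: B1←B0 B2←B1 B3←B1 B4←B3 B5←B3 B6←B1 B7←B1 B8←B5
Dom at joins:
  B1: preds {B0,B2}: {B0} ∩ {B0,B1,B2} = {B0}; idom=B0
  B6: preds {B2,B5}: {B0,B1,B2} ∩ {B0,B1,B3,B5} = {B0,B1}; idom=B1
  B7: preds {B2,B6}: {B0,B1,B2} ∩ {B0,B1,B6} = {B0,B1}; idom=B1

DF walk-up:
  join B1 pred B0: · stop@B0
  join B1 pred B2: B2→B1 stop@B0
  join B6 pred B2: B2 stop@B1
  join B6 pred B5: B5→B3 stop@B1
  join B7 pred B2: B2 stop@B1
  join B7 pred B6: B6 stop@B1
  B0: DF=∅
  B1: DF={B1}
  B2: DF={B1,B6,B7}
  B3: DF={B6}
  B4: DF=∅
  B5: DF={B6}
  B6: DF={B7}
  B7: DF=∅
  B8: DF=∅

φ for y: defs {B1,B2,B4,B7}
  DF⁺ = {B1,B6,B7}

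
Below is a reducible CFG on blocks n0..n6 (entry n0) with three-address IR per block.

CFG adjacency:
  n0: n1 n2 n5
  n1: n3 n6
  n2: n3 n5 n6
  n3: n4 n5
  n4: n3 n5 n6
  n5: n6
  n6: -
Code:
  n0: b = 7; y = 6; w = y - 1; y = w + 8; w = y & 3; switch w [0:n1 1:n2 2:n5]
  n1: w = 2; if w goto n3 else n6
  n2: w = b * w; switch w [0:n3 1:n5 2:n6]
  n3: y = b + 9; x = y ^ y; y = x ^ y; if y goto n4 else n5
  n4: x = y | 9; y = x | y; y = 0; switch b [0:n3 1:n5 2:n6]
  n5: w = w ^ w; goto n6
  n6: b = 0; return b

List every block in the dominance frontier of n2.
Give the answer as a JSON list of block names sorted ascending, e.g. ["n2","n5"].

idom tree: n1←n0 n2←n0 n3←n0 n4←n3 n5←n0 n6←n0
Dom∩ at merges:
  n3: preds {n1,n2,n4}: {n0,n1} ∩ {n0,n2} ∩ {n0,n3,n4} = {n0}; idom=n0
  n5: preds {n0,n2,n3,n4}: {n0} ∩ {n0,n2} ∩ {n0,n3} ∩ {n0,n3,n4} = {n0}; idom=n0
  n6: preds {n1,n2,n4,n5}: {n0,n1} ∩ {n0,n2} ∩ {n0,n3,n4} ∩ {n0,n5} = {n0}; idom=n0

DF derivation:
  n3←n1: walk n1 to n0
  n3←n2: walk n2 to n0
  n3←n4: walk n4→n3 to n0
  n5←n0: walk · to n0
  n5←n2: walk n2 to n0
  n5←n3: walk n3 to n0
  n5←n4: walk n4→n3 to n0
  n6←n1: walk n1 to n0
  n6←n2: walk n2 to n0
  n6←n4: walk n4→n3 to n0
  n6←n5: walk n5 to n0
  n0 → ∅
  n1 → {n3,n6}
  n2 → {n3,n5,n6}
  n3 → {n3,n5,n6}
  n4 → {n3,n5,n6}
  n5 → {n6}
  n6 → ∅

DF(n2) = ["n3", "n5", "n6"]

Answer: ["n3", "n5", "n6"]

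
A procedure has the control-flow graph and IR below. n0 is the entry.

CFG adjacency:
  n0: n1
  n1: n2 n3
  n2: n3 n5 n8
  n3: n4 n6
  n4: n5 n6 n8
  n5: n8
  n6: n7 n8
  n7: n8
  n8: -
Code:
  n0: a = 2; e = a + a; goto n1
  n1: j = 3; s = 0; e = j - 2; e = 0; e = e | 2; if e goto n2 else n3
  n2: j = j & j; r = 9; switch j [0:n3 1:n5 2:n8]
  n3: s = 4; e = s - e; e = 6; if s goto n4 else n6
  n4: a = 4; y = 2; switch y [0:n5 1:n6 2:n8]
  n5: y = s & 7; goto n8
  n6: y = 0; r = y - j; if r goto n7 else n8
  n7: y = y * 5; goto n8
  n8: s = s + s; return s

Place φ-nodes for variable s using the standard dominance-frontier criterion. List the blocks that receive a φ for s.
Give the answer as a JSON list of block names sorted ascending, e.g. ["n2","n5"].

Answer: ["n5", "n8"]

Derivation:
idom tree: n1←n0 n2←n1 n3←n1 n4←n3 n5←n1 n6←n3 n7←n6 n8←n1
Join-block Dom:
  n3: preds {n1,n2}: {n0,n1} ∩ {n0,n1,n2} = {n0,n1}; idom=n1
  n5: preds {n2,n4}: {n0,n1,n2} ∩ {n0,n1,n3,n4} = {n0,n1}; idom=n1
  n6: preds {n3,n4}: {n0,n1,n3} ∩ {n0,n1,n3,n4} = {n0,n1,n3}; idom=n3
  n8: preds {n2,n4,n5,n6,n7}: {n0,n1,n2} ∩ {n0,n1,n3,n4} ∩ {n0,n1,n5} ∩ {n0,n1,n3,n6} ∩ {n0,n1,n3,n6,n7} = {n0,n1}; idom=n1

Frontier:
  n3←n1: walk · to n1
  n3←n2: walk n2 to n1
  n5←n2: walk n2 to n1
  n5←n4: walk n4→n3 to n1
  n6←n3: walk · to n3
  n6←n4: walk n4 to n3
  n8←n2: walk n2 to n1
  n8←n4: walk n4→n3 to n1
  n8←n5: walk n5 to n1
  n8←n6: walk n6→n3 to n1
  n8←n7: walk n7→n6→n3 to n1
  n0 → ∅
  n1 → ∅
  n2 → {n3,n5,n8}
  n3 → {n5,n8}
  n4 → {n5,n6,n8}
  n5 → {n8}
  n6 → {n8}
  n7 → {n8}
  n8 → ∅

φ for s: defs {n1,n3,n8}
  DF⁺ = {n5,n8}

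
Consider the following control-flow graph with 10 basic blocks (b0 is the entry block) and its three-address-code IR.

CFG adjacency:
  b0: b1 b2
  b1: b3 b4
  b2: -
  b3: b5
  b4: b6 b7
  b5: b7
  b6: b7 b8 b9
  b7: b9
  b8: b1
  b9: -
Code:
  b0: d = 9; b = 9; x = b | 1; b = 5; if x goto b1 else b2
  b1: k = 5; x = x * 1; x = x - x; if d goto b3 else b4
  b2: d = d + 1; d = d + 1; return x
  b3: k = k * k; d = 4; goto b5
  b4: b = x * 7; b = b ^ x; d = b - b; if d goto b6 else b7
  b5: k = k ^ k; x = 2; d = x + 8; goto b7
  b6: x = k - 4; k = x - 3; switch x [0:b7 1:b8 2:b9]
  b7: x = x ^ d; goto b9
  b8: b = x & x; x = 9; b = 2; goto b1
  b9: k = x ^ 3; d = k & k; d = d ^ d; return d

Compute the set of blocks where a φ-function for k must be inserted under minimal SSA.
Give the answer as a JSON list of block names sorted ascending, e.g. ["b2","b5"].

idom tree: b1←b0 b2←b0 b3←b1 b4←b1 b5←b3 b6←b4 b7←b1 b8←b6 b9←b1
Dom at joins:
  b1: preds {b0,b8}: {b0} ∩ {b0,b1,b4,b6,b8} = {b0}; idom=b0
  b7: preds {b4,b5,b6}: {b0,b1,b4} ∩ {b0,b1,b3,b5} ∩ {b0,b1,b4,b6} = {b0,b1}; idom=b1
  b9: preds {b6,b7}: {b0,b1,b4,b6} ∩ {b0,b1,b7} = {b0,b1}; idom=b1

DF derivation:
  b1←b0: walk · to b0
  b1←b8: walk b8→b6→b4→b1 to b0
  b7←b4: walk b4 to b1
  b7←b5: walk b5→b3 to b1
  b7←b6: walk b6→b4 to b1
  b9←b6: walk b6→b4 to b1
  b9←b7: walk b7 to b1
  b0: DF=∅
  b1: DF={b1}
  b2: DF=∅
  b3: DF={b7}
  b4: DF={b1,b7,b9}
  b5: DF={b7}
  b6: DF={b1,b7,b9}
  b7: DF={b9}
  b8: DF={b1}
  b9: DF=∅

φ for k: defs {b1,b3,b5,b6,b9}
  DF⁺ = {b1,b7,b9}

Answer: ["b1", "b7", "b9"]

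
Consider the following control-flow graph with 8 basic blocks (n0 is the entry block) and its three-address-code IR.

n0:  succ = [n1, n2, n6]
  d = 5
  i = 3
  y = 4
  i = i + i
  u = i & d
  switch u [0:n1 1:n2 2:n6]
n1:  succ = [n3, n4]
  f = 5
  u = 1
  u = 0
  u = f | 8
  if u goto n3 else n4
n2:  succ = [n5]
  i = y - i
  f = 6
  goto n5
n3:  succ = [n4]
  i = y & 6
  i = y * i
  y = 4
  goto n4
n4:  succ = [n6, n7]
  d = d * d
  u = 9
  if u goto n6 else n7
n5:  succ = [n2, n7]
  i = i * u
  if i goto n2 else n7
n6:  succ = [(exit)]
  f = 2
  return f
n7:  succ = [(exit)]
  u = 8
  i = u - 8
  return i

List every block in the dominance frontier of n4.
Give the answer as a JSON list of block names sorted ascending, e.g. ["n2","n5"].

Answer: ["n6", "n7"]

Analysis:
idom tree: n1←n0 n2←n0 n3←n1 n4←n1 n5←n2 n6←n0 n7←n0
Join-block Dom:
  n2: preds {n0,n5}: {n0} ∩ {n0,n2,n5} = {n0}; idom=n0
  n4: preds {n1,n3}: {n0,n1} ∩ {n0,n1,n3} = {n0,n1}; idom=n1
  n6: preds {n0,n4}: {n0} ∩ {n0,n1,n4} = {n0}; idom=n0
  n7: preds {n4,n5}: {n0,n1,n4} ∩ {n0,n2,n5} = {n0}; idom=n0

DF walk-up:
  join n2 pred n0: · stop@n0
  join n2 pred n5: n5→n2 stop@n0
  join n4 pred n1: · stop@n1
  join n4 pred n3: n3 stop@n1
  join n6 pred n0: · stop@n0
  join n6 pred n4: n4→n1 stop@n0
  join n7 pred n4: n4→n1 stop@n0
  join n7 pred n5: n5→n2 stop@n0
  n0 → ∅
  n1 → {n6,n7}
  n2 → {n2,n7}
  n3 → {n4}
  n4 → {n6,n7}
  n5 → {n2,n7}
  n6 → ∅
  n7 → ∅

DF(n4) = ["n6", "n7"]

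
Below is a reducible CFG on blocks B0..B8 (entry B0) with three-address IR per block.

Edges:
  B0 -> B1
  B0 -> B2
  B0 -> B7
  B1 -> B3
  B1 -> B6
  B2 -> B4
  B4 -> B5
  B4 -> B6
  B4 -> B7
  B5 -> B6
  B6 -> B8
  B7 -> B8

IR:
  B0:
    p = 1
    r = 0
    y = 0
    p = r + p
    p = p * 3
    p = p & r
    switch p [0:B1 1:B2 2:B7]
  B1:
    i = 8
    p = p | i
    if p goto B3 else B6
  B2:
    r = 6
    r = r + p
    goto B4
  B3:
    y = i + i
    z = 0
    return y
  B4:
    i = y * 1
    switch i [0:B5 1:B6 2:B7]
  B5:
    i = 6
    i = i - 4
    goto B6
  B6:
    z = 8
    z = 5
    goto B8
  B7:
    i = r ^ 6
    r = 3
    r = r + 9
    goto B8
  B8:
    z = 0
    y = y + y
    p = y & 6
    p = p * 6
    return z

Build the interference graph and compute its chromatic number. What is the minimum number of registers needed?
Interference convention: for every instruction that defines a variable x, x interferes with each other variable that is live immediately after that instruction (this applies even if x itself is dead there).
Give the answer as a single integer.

def/use:
  B0: def={p,r,y} ue=∅
  B1: def={i,p} ue={p}
  B2: def={r} ue={p}
  B3: def={y,z} ue={i}
  B4: def={i} ue={y}
  B5: def={i} ue=∅
  B6: def={z} ue=∅
  B7: def={i,r} ue={r}
  B8: def={p,y,z} ue={y}

Liveness:
  B0 li=∅ lo={p,r,y}
  B1 li={p,y} lo={i,y}
  B2 li={p,y} lo={r,y}
  B3 li={i} lo=∅
  B4 li={r,y} lo={r,y}
  B5 li={y} lo={y}
  B6 li={y} lo={y}
  B7 li={r,y} lo={y}
  B8 li={y} lo=∅

Conflict graph:
  i — {p,r,y}
  p — {i,r,y,z}
  r — {i,p,y}
  y — {i,p,r,z}
  z — {p,y}

Chromatic number:
  {i,p,r,y} pairwise interfere (4-clique) ⇒ χ ≥ 4
  assign i→r2 p→r0 r→r3 y→r1 z→r2 — no edge inside a register ⇒ χ ≤ 4
  χ = 4

Answer: 4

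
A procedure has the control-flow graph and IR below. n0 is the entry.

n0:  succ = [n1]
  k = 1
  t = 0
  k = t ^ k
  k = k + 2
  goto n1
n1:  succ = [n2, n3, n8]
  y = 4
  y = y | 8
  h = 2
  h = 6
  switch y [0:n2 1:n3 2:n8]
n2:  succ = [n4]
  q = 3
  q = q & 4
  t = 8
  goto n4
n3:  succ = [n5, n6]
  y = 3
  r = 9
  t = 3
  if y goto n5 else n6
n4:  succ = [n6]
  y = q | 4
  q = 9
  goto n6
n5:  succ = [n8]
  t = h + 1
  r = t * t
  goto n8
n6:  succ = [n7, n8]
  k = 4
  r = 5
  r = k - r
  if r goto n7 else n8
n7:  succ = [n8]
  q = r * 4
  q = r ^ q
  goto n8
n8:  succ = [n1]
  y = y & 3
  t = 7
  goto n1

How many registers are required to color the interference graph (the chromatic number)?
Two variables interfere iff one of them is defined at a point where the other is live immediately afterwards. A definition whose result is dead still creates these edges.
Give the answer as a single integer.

Per-block:
  n0: def={k,t} ue=∅
  n1: def={h,y} ue=∅
  n2: def={q,t} ue=∅
  n3: def={r,t,y} ue=∅
  n4: def={q,y} ue={q}
  n5: def={r,t} ue={h}
  n6: def={k,r} ue=∅
  n7: def={q} ue={r}
  n8: def={t,y} ue={y}

Live sets:
  live n0: ∅→∅
  live n1: ∅→{h,y}
  live n2: ∅→{q}
  live n3: {h}→{h,y}
  live n4: {q}→{y}
  live n5: {h,y}→{y}
  live n6: {y}→{r,y}
  live n7: {r,y}→{y}
  live n8: {y}→∅

Interfere edges:
  h — {r,t,y}
  k — {r,t,y}
  q — {r,t,y}
  r — {h,k,q,y}
  t — {h,k,q,y}
  y — {h,k,q,r,t}

Registers:
  lower bound: {h,r,y} mutually conflict ⇒ χ ≥ 3
  3-colouring: c0={y}  c1={r,t}  c2={h,k,q}
  χ = 3

Answer: 3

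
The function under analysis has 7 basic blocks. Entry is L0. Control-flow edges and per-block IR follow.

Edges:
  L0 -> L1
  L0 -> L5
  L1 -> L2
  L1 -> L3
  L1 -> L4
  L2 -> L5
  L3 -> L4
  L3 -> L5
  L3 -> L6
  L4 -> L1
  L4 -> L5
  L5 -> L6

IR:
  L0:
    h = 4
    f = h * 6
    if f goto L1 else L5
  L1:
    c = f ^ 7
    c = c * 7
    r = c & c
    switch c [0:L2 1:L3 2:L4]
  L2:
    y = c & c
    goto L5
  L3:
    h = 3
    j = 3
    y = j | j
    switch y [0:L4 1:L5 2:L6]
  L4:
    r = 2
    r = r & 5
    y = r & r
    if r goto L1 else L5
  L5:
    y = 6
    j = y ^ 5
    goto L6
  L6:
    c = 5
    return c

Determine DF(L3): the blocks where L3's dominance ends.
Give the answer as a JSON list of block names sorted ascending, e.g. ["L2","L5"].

Answer: ["L4", "L5", "L6"]

Derivation:
idom tree: L1←L0 L2←L1 L3←L1 L4←L1 L5←L0 L6←L0
Dom at joins:
  L1: preds {L0,L4}: {L0} ∩ {L0,L1,L4} = {L0}; idom=L0
  L4: preds {L1,L3}: {L0,L1} ∩ {L0,L1,L3} = {L0,L1}; idom=L1
  L5: preds {L0,L2,L3,L4}: {L0} ∩ {L0,L1,L2} ∩ {L0,L1,L3} ∩ {L0,L1,L4} = {L0}; idom=L0
  L6: preds {L3,L5}: {L0,L1,L3} ∩ {L0,L5} = {L0}; idom=L0

DF walk-up:
  join L1 pred L0: · stop@L0
  join L1 pred L4: L4→L1 stop@L0
  join L4 pred L1: · stop@L1
  join L4 pred L3: L3 stop@L1
  join L5 pred L0: · stop@L0
  join L5 pred L2: L2→L1 stop@L0
  join L5 pred L3: L3→L1 stop@L0
  join L5 pred L4: L4→L1 stop@L0
  join L6 pred L3: L3→L1 stop@L0
  join L6 pred L5: L5 stop@L0
  L0: DF=∅
  L1: DF={L1,L5,L6}
  L2: DF={L5}
  L3: DF={L4,L5,L6}
  L4: DF={L1,L5}
  L5: DF={L6}
  L6: DF=∅

DF(L3) = ["L4", "L5", "L6"]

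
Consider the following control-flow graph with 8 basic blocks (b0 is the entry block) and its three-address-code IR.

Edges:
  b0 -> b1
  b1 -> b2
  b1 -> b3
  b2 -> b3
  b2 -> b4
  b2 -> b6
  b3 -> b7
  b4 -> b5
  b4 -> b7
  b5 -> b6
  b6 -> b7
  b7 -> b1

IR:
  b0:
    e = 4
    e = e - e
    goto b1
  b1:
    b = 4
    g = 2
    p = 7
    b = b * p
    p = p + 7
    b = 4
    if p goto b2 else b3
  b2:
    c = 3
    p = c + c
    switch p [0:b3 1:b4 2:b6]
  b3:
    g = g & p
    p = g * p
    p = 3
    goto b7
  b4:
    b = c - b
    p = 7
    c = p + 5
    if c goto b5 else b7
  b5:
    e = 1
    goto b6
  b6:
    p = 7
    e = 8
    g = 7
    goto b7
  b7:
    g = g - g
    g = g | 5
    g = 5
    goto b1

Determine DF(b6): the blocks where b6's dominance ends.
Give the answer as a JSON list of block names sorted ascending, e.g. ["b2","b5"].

idom tree: b1←b0 b2←b1 b3←b1 b4←b2 b5←b4 b6←b2 b7←b1
Dom at joins:
  b1: preds {b0,b7}: {b0} ∩ {b0,b1,b7} = {b0}; idom=b0
  b3: preds {b1,b2}: {b0,b1} ∩ {b0,b1,b2} = {b0,b1}; idom=b1
  b6: preds {b2,b5}: {b0,b1,b2} ∩ {b0,b1,b2,b4,b5} = {b0,b1,b2}; idom=b2
  b7: preds {b3,b4,b6}: {b0,b1,b3} ∩ {b0,b1,b2,b4} ∩ {b0,b1,b2,b6} = {b0,b1}; idom=b1

DF derivation:
  b1←b0: walk · to b0
  b1←b7: walk b7→b1 to b0
  b3←b1: walk · to b1
  b3←b2: walk b2 to b1
  b6←b2: walk · to b2
  b6←b5: walk b5→b4 to b2
  b7←b3: walk b3 to b1
  b7←b4: walk b4→b2 to b1
  b7←b6: walk b6→b2 to b1
  DF(b0)=∅
  DF(b1)={b1}
  DF(b2)={b3,b7}
  DF(b3)={b7}
  DF(b4)={b6,b7}
  DF(b5)={b6}
  DF(b6)={b7}
  DF(b7)={b1}

DF(b6) = ["b7"]

Answer: ["b7"]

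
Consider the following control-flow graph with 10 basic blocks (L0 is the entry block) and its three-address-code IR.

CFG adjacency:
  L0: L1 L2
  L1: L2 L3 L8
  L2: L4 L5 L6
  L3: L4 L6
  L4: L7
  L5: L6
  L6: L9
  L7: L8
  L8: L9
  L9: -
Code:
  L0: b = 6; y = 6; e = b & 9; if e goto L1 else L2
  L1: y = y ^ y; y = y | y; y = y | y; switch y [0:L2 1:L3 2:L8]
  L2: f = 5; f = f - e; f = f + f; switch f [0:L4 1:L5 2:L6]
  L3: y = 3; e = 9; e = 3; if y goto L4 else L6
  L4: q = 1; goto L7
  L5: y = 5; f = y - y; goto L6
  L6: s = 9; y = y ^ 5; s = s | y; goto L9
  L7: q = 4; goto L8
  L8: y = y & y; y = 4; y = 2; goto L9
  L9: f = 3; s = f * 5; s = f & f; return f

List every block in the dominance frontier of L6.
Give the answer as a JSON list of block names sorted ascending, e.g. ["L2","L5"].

idom tree: L1←L0 L2←L0 L3←L1 L4←L0 L5←L2 L6←L0 L7←L4 L8←L0 L9←L0
Dom∩ at merges:
  L2: preds {L0,L1}: {L0} ∩ {L0,L1} = {L0}; idom=L0
  L4: preds {L2,L3}: {L0,L2} ∩ {L0,L1,L3} = {L0}; idom=L0
  L6: preds {L2,L3,L5}: {L0,L2} ∩ {L0,L1,L3} ∩ {L0,L2,L5} = {L0}; idom=L0
  L8: preds {L1,L7}: {L0,L1} ∩ {L0,L4,L7} = {L0}; idom=L0
  L9: preds {L6,L8}: {L0,L6} ∩ {L0,L8} = {L0}; idom=L0

DF derivation:
  L2←L0: walk · to L0
  L2←L1: walk L1 to L0
  L4←L2: walk L2 to L0
  L4←L3: walk L3→L1 to L0
  L6←L2: walk L2 to L0
  L6←L3: walk L3→L1 to L0
  L6←L5: walk L5→L2 to L0
  L8←L1: walk L1 to L0
  L8←L7: walk L7→L4 to L0
  L9←L6: walk L6 to L0
  L9←L8: walk L8 to L0
  L0: DF=∅
  L1: DF={L2,L4,L6,L8}
  L2: DF={L4,L6}
  L3: DF={L4,L6}
  L4: DF={L8}
  L5: DF={L6}
  L6: DF={L9}
  L7: DF={L8}
  L8: DF={L9}
  L9: DF=∅

DF(L6) = ["L9"]

Answer: ["L9"]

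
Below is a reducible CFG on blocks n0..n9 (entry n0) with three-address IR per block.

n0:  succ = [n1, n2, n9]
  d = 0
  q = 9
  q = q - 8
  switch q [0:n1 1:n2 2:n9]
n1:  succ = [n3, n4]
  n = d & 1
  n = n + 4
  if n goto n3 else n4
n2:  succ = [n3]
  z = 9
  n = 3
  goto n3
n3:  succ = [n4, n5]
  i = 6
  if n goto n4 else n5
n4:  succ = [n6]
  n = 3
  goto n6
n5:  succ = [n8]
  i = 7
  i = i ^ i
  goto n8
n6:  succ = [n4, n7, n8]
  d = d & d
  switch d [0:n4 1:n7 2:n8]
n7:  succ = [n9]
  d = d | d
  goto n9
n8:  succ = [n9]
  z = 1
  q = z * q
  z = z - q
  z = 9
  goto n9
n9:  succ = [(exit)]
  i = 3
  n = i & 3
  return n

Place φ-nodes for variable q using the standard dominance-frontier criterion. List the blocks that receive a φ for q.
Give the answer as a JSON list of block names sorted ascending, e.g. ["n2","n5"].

Answer: ["n9"]

Working:
idom tree: n1←n0 n2←n0 n3←n0 n4←n0 n5←n3 n6←n4 n7←n6 n8←n0 n9←n0
Dom∩ at merges:
  n3: preds {n1,n2}: {n0,n1} ∩ {n0,n2} = {n0}; idom=n0
  n4: preds {n1,n3,n6}: {n0,n1} ∩ {n0,n3} ∩ {n0,n4,n6} = {n0}; idom=n0
  n8: preds {n5,n6}: {n0,n3,n5} ∩ {n0,n4,n6} = {n0}; idom=n0
  n9: preds {n0,n7,n8}: {n0} ∩ {n0,n4,n6,n7} ∩ {n0,n8} = {n0}; idom=n0

DF derivation:
  join n3 pred n1: n1 stop@n0
  join n3 pred n2: n2 stop@n0
  join n4 pred n1: n1 stop@n0
  join n4 pred n3: n3 stop@n0
  join n4 pred n6: n6→n4 stop@n0
  join n8 pred n5: n5→n3 stop@n0
  join n8 pred n6: n6→n4 stop@n0
  join n9 pred n0: · stop@n0
  join n9 pred n7: n7→n6→n4 stop@n0
  join n9 pred n8: n8 stop@n0
  n0: DF=∅
  n1: DF={n3,n4}
  n2: DF={n3}
  n3: DF={n4,n8}
  n4: DF={n4,n8,n9}
  n5: DF={n8}
  n6: DF={n4,n8,n9}
  n7: DF={n9}
  n8: DF={n9}
  n9: DF=∅

φ for q: defs {n0,n8}
  DF⁺ = {n9}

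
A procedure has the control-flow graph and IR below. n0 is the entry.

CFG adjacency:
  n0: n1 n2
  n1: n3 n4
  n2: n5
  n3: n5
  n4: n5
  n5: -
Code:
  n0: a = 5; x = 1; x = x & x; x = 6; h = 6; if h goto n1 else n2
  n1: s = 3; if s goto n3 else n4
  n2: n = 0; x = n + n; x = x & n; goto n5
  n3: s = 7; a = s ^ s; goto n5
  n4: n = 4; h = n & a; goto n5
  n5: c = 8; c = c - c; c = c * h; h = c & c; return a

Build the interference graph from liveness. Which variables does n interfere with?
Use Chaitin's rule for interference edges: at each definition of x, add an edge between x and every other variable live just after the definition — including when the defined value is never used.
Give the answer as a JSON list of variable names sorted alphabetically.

Answer: ["a", "h", "x"]

Working:
def/use:
  n0: {a,h,x} / ∅
  n1: {s} / ∅
  n2: {n,x} / ∅
  n3: {a,s} / ∅
  n4: {h,n} / {a}
  n5: {c,h} / {a,h}

Backward fixpoint:
  n0: in=∅ out={a,h}
  n1: in={a,h} out={a,h}
  n2: in={a,h} out={a,h}
  n3: in={h} out={a,h}
  n4: in={a} out={a,h}
  n5: in={a,h} out=∅

Interference:
  a: {c,h,n,s,x}
  c: {a,h}
  h: {a,c,n,s,x}
  n: {a,h,x}
  s: {a,h}
  x: {a,h,n}

N(n) = ["a", "h", "x"]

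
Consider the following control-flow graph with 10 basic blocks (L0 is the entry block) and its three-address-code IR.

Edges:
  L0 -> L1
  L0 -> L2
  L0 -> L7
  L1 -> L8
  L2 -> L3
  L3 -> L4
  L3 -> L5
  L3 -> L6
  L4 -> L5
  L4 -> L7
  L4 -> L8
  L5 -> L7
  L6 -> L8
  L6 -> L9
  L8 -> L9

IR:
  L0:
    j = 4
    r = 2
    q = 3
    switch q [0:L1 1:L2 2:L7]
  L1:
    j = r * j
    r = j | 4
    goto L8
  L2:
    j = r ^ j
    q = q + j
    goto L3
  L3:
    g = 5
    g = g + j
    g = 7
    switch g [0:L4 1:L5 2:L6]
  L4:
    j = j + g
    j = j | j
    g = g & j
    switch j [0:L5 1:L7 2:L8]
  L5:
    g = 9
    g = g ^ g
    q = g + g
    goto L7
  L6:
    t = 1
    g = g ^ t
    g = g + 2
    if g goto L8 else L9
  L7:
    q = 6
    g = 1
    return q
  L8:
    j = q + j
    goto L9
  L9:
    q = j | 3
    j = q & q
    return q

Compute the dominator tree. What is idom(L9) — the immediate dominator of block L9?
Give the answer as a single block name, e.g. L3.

Answer: L0

Derivation:
idom tree: L1←L0 L2←L0 L3←L2 L4←L3 L5←L3 L6←L3 L7←L0 L8←L0 L9←L0
Join-block Dom:
  L5: preds {L3,L4}: {L0,L2,L3} ∩ {L0,L2,L3,L4} = {L0,L2,L3}; idom=L3
  L7: preds {L0,L4,L5}: {L0} ∩ {L0,L2,L3,L4} ∩ {L0,L2,L3,L5} = {L0}; idom=L0
  L8: preds {L1,L4,L6}: {L0,L1} ∩ {L0,L2,L3,L4} ∩ {L0,L2,L3,L6} = {L0}; idom=L0
  L9: preds {L6,L8}: {L0,L2,L3,L6} ∩ {L0,L8} = {L0}; idom=L0

idom(L9) = L0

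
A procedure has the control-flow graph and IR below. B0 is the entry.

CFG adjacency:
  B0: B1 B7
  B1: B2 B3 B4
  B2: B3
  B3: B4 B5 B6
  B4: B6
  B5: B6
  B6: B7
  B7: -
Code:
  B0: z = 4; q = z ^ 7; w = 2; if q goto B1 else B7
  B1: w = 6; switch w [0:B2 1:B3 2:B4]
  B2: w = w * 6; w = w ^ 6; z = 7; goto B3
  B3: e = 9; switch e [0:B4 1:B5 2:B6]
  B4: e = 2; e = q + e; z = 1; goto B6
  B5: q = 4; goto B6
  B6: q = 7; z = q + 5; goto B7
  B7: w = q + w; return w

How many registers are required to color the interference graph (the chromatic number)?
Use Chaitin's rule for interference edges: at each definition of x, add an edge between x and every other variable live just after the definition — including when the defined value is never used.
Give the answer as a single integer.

Answer: 3

Working:
Per-block:
  B0: def={q,w,z} ue=∅
  B1: def={w} ue=∅
  B2: def={w,z} ue={w}
  B3: def={e} ue=∅
  B4: def={e,z} ue={q}
  B5: def={q} ue=∅
  B6: def={q,z} ue=∅
  B7: def={w} ue={q,w}

Backward fixpoint:
  live B0: ∅→{q,w}
  live B1: {q}→{q,w}
  live B2: {q,w}→{q,w}
  live B3: {q,w}→{q,w}
  live B4: {q,w}→{w}
  live B5: {w}→{w}
  live B6: {w}→{q,w}
  live B7: {q,w}→∅

Conflict graph:
  e: {q,w}
  q: {e,w,z}
  w: {e,q,z}
  z: {q,w}

Registers:
  clique {e,q,w} ⇒ need ≥ 3
  3-colouring: R0={q}  R1={w}  R2={e,z}
  χ = 3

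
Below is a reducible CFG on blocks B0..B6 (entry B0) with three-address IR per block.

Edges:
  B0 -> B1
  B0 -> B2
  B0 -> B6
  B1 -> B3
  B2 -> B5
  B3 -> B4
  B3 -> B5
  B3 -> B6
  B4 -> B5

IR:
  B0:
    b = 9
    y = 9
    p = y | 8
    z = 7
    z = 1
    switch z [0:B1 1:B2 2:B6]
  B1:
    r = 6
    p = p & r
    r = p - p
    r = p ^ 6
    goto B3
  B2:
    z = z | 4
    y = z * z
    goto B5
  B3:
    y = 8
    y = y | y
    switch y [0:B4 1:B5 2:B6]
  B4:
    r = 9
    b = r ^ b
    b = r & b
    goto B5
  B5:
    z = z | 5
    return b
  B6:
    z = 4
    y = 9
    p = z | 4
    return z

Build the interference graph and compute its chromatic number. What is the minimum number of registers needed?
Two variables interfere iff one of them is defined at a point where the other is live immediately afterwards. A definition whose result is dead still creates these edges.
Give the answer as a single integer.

Answer: 4

Working:
def/use:
  B0: {b,p,y,z} / ∅
  B1: {p,r} / {p}
  B2: {y,z} / {z}
  B3: {y} / ∅
  B4: {b,r} / {b}
  B5: {z} / {b,z}
  B6: {p,y,z} / ∅

Live sets:
  live B0: ∅→{b,p,z}
  live B1: {b,p,z}→{b,z}
  live B2: {b,z}→{b,z}
  live B3: {b,z}→{b,z}
  live B4: {b,z}→{b,z}
  live B5: {b,z}→∅
  live B6: ∅→∅

Interference:
  b: {p,r,y,z}
  p: {b,r,z}
  r: {b,p,z}
  y: {b,z}
  z: {b,p,r,y}

Chromatic number:
  clique {b,p,r,z} ⇒ need ≥ 4
  4-colouring: c0={b}  c1={z}  c2={p,y}  c3={r}
  χ = 4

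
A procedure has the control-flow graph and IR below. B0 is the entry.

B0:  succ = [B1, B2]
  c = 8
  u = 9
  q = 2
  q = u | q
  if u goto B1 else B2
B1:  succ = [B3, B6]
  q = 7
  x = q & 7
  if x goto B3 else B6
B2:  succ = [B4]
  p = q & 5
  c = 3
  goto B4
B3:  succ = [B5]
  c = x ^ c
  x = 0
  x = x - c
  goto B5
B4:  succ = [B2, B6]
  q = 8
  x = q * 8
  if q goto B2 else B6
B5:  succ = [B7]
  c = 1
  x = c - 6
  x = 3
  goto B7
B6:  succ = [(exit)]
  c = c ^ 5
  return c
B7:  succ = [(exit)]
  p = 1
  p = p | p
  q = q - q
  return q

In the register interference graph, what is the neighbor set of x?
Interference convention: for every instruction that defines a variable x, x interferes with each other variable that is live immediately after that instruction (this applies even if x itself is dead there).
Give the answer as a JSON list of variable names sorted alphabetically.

Answer: ["c", "q"]

Analysis:
Block summaries:
  B0 def {c,q,u} use ∅
  B1 def {q,x} use ∅
  B2 def {c,p} use {q}
  B3 def {c,x} use {c,x}
  B4 def {q,x} use ∅
  B5 def {c,x} use ∅
  B6 def {c} use {c}
  B7 def {p,q} use {q}

Live sets:
  B0 li=∅ lo={c,q}
  B1 li={c} lo={c,q,x}
  B2 li={q} lo={c}
  B3 li={c,q,x} lo={q}
  B4 li={c} lo={c,q}
  B5 li={q} lo={q}
  B6 li={c} lo=∅
  B7 li={q} lo=∅

Interfere edges:
  c: {q,u,x}
  p: {q}
  q: {c,p,u,x}
  u: {c,q}
  x: {c,q}

N(x) = ["c", "q"]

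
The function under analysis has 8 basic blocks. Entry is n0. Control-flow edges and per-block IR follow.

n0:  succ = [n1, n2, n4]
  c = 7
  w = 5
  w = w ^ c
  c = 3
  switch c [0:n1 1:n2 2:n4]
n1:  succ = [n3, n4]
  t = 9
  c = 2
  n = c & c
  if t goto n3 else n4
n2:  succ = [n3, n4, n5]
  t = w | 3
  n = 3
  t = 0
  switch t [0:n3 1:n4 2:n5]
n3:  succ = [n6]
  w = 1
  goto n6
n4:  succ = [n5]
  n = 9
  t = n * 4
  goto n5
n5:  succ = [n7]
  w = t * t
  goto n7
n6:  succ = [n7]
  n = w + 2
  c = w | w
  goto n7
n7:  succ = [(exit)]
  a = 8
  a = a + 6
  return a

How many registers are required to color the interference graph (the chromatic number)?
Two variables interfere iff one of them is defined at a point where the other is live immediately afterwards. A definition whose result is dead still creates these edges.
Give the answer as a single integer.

Answer: 2

Analysis:
def/use:
  n0: def={c,w} ue=∅
  n1: def={c,n,t} ue=∅
  n2: def={n,t} ue={w}
  n3: def={w} ue=∅
  n4: def={n,t} ue=∅
  n5: def={w} ue={t}
  n6: def={c,n} ue={w}
  n7: def={a} ue=∅

Liveness:
  n0 li=∅ lo={w}
  n1 li=∅ lo=∅
  n2 li={w} lo={t}
  n3 li=∅ lo={w}
  n4 li=∅ lo={t}
  n5 li={t} lo=∅
  n6 li={w} lo=∅
  n7 li=∅ lo=∅

Conflict graph:
  a — ∅
  c — {t,w}
  n — {t,w}
  t — {c,n}
  w — {c,n}

Colouring:
  {c,t} pairwise interfere (2-clique) ⇒ χ ≥ 2
  assign a→R0 c→R0 n→R0 t→R1 w→R1 — no edge inside a register ⇒ χ ≤ 2
  χ = 2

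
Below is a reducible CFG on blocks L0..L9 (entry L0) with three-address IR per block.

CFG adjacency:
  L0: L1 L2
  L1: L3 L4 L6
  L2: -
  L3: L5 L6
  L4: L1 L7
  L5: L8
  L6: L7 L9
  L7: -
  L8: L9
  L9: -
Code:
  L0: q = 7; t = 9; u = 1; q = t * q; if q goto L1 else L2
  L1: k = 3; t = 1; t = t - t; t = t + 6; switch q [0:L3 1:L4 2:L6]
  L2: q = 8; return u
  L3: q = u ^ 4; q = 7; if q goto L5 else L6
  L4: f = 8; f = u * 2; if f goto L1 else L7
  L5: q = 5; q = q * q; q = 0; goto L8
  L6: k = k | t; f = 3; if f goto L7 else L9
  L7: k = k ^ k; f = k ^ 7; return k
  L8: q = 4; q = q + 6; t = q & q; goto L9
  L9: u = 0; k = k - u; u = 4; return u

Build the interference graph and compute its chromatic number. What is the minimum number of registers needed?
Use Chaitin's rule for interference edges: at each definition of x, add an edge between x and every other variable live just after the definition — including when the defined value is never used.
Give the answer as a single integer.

Per-block:
  L0 def {q,t,u} use ∅
  L1 def {k,t} use {q}
  L2 def {q} use {u}
  L3 def {q} use {u}
  L4 def {f} use {u}
  L5 def {q} use ∅
  L6 def {f,k} use {k,t}
  L7 def {f,k} use {k}
  L8 def {q,t} use ∅
  L9 def {k,u} use {k}

Live sets:
  live L0: ∅→{q,u}
  live L1: {q,u}→{k,q,t,u}
  live L2: {u}→∅
  live L3: {k,t,u}→{k,t}
  live L4: {k,q,u}→{k,q,u}
  live L5: {k}→{k}
  live L6: {k,t}→{k}
  live L7: {k}→∅
  live L8: {k}→{k}
  live L9: {k}→∅

Interference:
  f↔{k,q,u}
  k↔{f,q,t,u}
  q↔{f,k,t,u}
  t↔{k,q,u}
  u↔{f,k,q,t}

Registers:
  {f,k,q,u} pairwise interfere (4-clique) ⇒ χ ≥ 4
  4-colouring: r0={k}  r1={q}  r2={u}  r3={f,t}
  χ = 4

Answer: 4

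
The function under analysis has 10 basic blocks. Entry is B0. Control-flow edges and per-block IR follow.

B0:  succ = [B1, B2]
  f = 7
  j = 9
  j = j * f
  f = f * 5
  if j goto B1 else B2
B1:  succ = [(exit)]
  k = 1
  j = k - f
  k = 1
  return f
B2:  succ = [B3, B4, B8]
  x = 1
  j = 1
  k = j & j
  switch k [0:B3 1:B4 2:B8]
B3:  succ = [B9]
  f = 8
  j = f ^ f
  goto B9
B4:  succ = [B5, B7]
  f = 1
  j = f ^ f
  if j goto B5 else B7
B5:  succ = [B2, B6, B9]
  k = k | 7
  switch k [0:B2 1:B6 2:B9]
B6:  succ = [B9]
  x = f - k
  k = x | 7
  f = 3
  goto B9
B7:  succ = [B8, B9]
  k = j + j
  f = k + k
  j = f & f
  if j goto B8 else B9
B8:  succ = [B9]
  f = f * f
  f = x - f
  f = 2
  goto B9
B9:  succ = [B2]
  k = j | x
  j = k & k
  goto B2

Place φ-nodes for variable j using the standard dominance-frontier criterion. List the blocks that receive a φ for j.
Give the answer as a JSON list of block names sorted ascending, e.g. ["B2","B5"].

idom tree: B1←B0 B2←B0 B3←B2 B4←B2 B5←B4 B6←B5 B7←B4 B8←B2 B9←B2
Dom∩ at merges:
  B2: preds {B0,B5,B9}: {B0} ∩ {B0,B2,B4,B5} ∩ {B0,B2,B9} = {B0}; idom=B0
  B8: preds {B2,B7}: {B0,B2} ∩ {B0,B2,B4,B7} = {B0,B2}; idom=B2
  B9: preds {B3,B5,B6,B7,B8}: {B0,B2,B3} ∩ {B0,B2,B4,B5} ∩ {B0,B2,B4,B5,B6} ∩ {B0,B2,B4,B7} ∩ {B0,B2,B8} = {B0,B2}; idom=B2

Frontier:
  B2←B0: walk · to B0
  B2←B5: walk B5→B4→B2 to B0
  B2←B9: walk B9→B2 to B0
  B8←B2: walk · to B2
  B8←B7: walk B7→B4 to B2
  B9←B3: walk B3 to B2
  B9←B5: walk B5→B4 to B2
  B9←B6: walk B6→B5→B4 to B2
  B9←B7: walk B7→B4 to B2
  B9←B8: walk B8 to B2
  B0: DF=∅
  B1: DF=∅
  B2: DF={B2}
  B3: DF={B9}
  B4: DF={B2,B8,B9}
  B5: DF={B2,B9}
  B6: DF={B9}
  B7: DF={B8,B9}
  B8: DF={B9}
  B9: DF={B2}

φ for j: defs {B0,B1,B2,B3,B4,B7,B9}
  DF⁺ = {B2,B8,B9}

Answer: ["B2", "B8", "B9"]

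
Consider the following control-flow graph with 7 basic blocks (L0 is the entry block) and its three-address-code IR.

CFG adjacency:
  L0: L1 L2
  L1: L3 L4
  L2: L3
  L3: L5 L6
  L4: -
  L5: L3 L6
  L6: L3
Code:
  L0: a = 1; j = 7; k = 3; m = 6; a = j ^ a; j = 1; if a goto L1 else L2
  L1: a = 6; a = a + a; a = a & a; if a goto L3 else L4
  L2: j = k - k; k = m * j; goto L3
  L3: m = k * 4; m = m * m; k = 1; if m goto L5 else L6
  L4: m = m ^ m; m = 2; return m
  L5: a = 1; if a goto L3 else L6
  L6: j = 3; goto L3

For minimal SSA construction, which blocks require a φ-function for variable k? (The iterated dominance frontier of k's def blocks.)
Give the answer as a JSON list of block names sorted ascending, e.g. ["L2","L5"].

Answer: ["L3"]

Derivation:
idom tree: L1←L0 L2←L0 L3←L0 L4←L1 L5←L3 L6←L3
Dom at joins:
  L3: preds {L1,L2,L5,L6}: {L0,L1} ∩ {L0,L2} ∩ {L0,L3,L5} ∩ {L0,L3,L6} = {L0}; idom=L0
  L6: preds {L3,L5}: {L0,L3} ∩ {L0,L3,L5} = {L0,L3}; idom=L3

Frontier:
  join L3 pred L1: L1 stop@L0
  join L3 pred L2: L2 stop@L0
  join L3 pred L5: L5→L3 stop@L0
  join L3 pred L6: L6→L3 stop@L0
  join L6 pred L3: · stop@L3
  join L6 pred L5: L5 stop@L3
  L0: DF=∅
  L1: DF={L3}
  L2: DF={L3}
  L3: DF={L3}
  L4: DF=∅
  L5: DF={L3,L6}
  L6: DF={L3}

φ for k: defs {L0,L2,L3}
  DF⁺ = {L3}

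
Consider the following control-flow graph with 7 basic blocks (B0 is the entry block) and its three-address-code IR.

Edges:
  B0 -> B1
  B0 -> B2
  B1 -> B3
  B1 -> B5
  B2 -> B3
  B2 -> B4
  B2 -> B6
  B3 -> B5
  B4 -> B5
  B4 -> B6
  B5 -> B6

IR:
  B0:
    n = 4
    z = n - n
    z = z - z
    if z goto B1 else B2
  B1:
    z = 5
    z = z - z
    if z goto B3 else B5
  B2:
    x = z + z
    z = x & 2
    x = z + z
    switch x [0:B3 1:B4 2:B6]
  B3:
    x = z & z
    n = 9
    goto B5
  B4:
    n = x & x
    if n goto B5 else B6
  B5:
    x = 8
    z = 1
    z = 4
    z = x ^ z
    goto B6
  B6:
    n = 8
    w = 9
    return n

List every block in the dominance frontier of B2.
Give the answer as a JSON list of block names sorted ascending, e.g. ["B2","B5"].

idom tree: B1←B0 B2←B0 B3←B0 B4←B2 B5←B0 B6←B0
Dom∩ at merges:
  B3: preds {B1,B2}: {B0,B1} ∩ {B0,B2} = {B0}; idom=B0
  B5: preds {B1,B3,B4}: {B0,B1} ∩ {B0,B3} ∩ {B0,B2,B4} = {B0}; idom=B0
  B6: preds {B2,B4,B5}: {B0,B2} ∩ {B0,B2,B4} ∩ {B0,B5} = {B0}; idom=B0

Frontier:
  B3←B1: walk B1 to B0
  B3←B2: walk B2 to B0
  B5←B1: walk B1 to B0
  B5←B3: walk B3 to B0
  B5←B4: walk B4→B2 to B0
  B6←B2: walk B2 to B0
  B6←B4: walk B4→B2 to B0
  B6←B5: walk B5 to B0
  B0: DF=∅
  B1: DF={B3,B5}
  B2: DF={B3,B5,B6}
  B3: DF={B5}
  B4: DF={B5,B6}
  B5: DF={B6}
  B6: DF=∅

DF(B2) = ["B3", "B5", "B6"]

Answer: ["B3", "B5", "B6"]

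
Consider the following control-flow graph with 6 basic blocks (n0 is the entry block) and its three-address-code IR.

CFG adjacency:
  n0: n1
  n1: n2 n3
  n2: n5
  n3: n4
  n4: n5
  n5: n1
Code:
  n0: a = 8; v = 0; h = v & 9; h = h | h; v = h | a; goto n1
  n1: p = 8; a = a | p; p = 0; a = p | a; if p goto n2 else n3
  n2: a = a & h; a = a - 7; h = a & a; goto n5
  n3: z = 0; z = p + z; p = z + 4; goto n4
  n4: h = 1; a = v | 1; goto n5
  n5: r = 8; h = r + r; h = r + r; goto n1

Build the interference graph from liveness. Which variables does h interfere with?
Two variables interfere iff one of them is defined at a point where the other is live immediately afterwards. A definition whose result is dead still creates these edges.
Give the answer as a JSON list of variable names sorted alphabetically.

def/use:
  n0: def={a,h,v} ue=∅
  n1: def={a,p} ue={a}
  n2: def={a,h} ue={a,h}
  n3: def={p,z} ue={p}
  n4: def={a,h} ue={v}
  n5: def={h,r} ue=∅

Backward fixpoint:
  live n0: ∅→{a,h,v}
  live n1: {a,h,v}→{a,h,p,v}
  live n2: {a,h,v}→{a,v}
  live n3: {p,v}→{v}
  live n4: {v}→{a,v}
  live n5: {a,v}→{a,h,v}

Interfere edges:
  a: {h,p,r,v}
  h: {a,p,r,v}
  p: {a,h,v,z}
  r: {a,h,v}
  v: {a,h,p,r,z}
  z: {p,v}

N(h) = ["a", "p", "r", "v"]

Answer: ["a", "p", "r", "v"]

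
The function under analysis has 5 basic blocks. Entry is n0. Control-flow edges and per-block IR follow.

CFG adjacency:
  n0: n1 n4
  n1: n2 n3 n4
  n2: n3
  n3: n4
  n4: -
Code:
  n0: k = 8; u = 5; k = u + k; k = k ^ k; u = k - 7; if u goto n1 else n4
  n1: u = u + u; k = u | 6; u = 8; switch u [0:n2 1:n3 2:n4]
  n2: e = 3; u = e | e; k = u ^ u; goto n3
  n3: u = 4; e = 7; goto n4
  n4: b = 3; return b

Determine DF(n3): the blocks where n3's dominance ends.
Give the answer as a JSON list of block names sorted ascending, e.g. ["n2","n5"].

Answer: ["n4"]

Analysis:
idom tree: n1←n0 n2←n1 n3←n1 n4←n0
Dom at joins:
  n3: preds {n1,n2}: {n0,n1} ∩ {n0,n1,n2} = {n0,n1}; idom=n1
  n4: preds {n0,n1,n3}: {n0} ∩ {n0,n1} ∩ {n0,n1,n3} = {n0}; idom=n0

Frontier:
  n3←n1: walk · to n1
  n3←n2: walk n2 to n1
  n4←n0: walk · to n0
  n4←n1: walk n1 to n0
  n4←n3: walk n3→n1 to n0
  n0 → ∅
  n1 → {n4}
  n2 → {n3}
  n3 → {n4}
  n4 → ∅

DF(n3) = ["n4"]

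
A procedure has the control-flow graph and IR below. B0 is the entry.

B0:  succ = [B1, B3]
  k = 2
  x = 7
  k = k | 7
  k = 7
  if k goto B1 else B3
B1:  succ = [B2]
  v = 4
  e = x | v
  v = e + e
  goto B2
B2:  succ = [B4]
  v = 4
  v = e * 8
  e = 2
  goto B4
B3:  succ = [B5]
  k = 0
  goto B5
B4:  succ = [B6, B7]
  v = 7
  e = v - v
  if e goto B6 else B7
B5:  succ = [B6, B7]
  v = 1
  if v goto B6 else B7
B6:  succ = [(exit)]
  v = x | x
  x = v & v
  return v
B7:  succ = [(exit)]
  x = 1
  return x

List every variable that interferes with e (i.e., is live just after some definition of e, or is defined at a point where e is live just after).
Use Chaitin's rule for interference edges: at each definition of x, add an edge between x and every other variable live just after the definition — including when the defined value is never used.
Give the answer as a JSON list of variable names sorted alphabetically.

Answer: ["v", "x"]

Derivation:
Per-block:
  B0: {k,x} / ∅
  B1: {e,v} / {x}
  B2: {e,v} / {e}
  B3: {k} / ∅
  B4: {e,v} / ∅
  B5: {v} / ∅
  B6: {v,x} / {x}
  B7: {x} / ∅

Backward fixpoint:
  B0 li=∅ lo={x}
  B1 li={x} lo={e,x}
  B2 li={e,x} lo={x}
  B3 li={x} lo={x}
  B4 li={x} lo={x}
  B5 li={x} lo={x}
  B6 li={x} lo=∅
  B7 li=∅ lo=∅

Interfere edges:
  e — {v,x}
  k — {x}
  v — {e,x}
  x — {e,k,v}

N(e) = ["v", "x"]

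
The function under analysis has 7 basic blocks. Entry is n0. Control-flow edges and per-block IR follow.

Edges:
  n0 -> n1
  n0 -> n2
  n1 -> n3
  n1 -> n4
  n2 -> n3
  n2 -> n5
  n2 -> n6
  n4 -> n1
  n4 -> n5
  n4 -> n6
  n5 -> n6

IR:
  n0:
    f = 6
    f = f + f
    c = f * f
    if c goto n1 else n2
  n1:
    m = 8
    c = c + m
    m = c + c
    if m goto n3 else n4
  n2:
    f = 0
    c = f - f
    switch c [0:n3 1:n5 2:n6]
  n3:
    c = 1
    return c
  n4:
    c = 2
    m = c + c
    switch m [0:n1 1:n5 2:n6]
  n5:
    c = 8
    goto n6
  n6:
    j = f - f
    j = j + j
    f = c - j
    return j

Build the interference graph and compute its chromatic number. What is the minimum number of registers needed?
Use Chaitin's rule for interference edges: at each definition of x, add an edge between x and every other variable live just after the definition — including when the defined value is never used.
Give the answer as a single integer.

Block summaries:
  n0: def={c,f} ue=∅
  n1: def={c,m} ue={c}
  n2: def={c,f} ue=∅
  n3: def={c} ue=∅
  n4: def={c,m} ue=∅
  n5: def={c} ue=∅
  n6: def={f,j} ue={c,f}

Liveness:
  live n0: ∅→{c,f}
  live n1: {c,f}→{f}
  live n2: ∅→{c,f}
  live n3: ∅→∅
  live n4: {f}→{c,f}
  live n5: {f}→{c,f}
  live n6: {c,f}→∅

Conflict graph:
  c: {f,j,m}
  f: {c,j,m}
  j: {c,f}
  m: {c,f}

Registers:
  clique {c,f,j} ⇒ need ≥ 3
  3-colouring: c0={c}  c1={f}  c2={j,m}
  χ = 3

Answer: 3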